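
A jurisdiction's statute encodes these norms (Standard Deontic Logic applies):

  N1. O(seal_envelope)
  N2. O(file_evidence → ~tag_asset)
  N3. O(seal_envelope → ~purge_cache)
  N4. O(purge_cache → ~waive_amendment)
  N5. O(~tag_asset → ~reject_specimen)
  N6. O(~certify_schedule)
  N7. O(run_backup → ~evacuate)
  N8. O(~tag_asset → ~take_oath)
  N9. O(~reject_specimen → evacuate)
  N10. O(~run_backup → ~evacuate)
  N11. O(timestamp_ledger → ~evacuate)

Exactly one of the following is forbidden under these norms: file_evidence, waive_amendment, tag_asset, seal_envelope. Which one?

file_evidence

Premises 7 and 10 are O(run_backup → ~evacuate) and O(~run_backup → ~evacuate); every ideal world satisfies run_backup or ~run_backup, so in either case ~evacuate holds — hence O(~evacuate).
Premise 9, O(~reject_specimen → evacuate), contraposes to O(~evacuate → reject_specimen); with O(~evacuate) we get O(reject_specimen).
The contrapositive of premise 5 (O(~tag_asset → ~reject_specimen)) is O(reject_specimen → tag_asset), and O(reject_specimen) is already established, so O(tag_asset).
Premise 2 is O(file_evidence → ~tag_asset); contrapositively O(tag_asset → ~file_evidence). Since O(tag_asset) holds, K gives O(~file_evidence).
So O(~file_evidence) holds, i.e. file_evidence is forbidden. None of the other listed options is forbidden under the premises.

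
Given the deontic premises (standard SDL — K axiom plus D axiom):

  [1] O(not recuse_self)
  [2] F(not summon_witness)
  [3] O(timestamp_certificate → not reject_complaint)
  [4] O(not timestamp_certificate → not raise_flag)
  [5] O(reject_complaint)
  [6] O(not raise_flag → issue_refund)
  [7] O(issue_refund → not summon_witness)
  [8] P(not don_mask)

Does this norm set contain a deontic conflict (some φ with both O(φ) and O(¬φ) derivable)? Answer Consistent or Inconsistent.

F(not summon_witness) at premise 2 means O(summon_witness).
Premise 7, O(issue_refund → not summon_witness), contraposes to O(summon_witness → not issue_refund); with O(summon_witness) we get O(not issue_refund).
The contrapositive of premise 6 (O(not raise_flag → issue_refund)) is O(not issue_refund → raise_flag), and O(not issue_refund) is already established, so O(raise_flag).
The contrapositive of premise 4 (O(not timestamp_certificate → not raise_flag)) is O(raise_flag → timestamp_certificate), and O(raise_flag) is already established, so O(timestamp_certificate).
Applying K to premise 3 (O(timestamp_certificate → not reject_complaint)) and O(timestamp_certificate) yields O(not reject_complaint).
But premise 5 directly asserts O(reject_complaint).
We now have both O(not reject_complaint) and O(reject_complaint) — reject_complaint is simultaneously obligatory and forbidden, violating the D-axiom.

Inconsistent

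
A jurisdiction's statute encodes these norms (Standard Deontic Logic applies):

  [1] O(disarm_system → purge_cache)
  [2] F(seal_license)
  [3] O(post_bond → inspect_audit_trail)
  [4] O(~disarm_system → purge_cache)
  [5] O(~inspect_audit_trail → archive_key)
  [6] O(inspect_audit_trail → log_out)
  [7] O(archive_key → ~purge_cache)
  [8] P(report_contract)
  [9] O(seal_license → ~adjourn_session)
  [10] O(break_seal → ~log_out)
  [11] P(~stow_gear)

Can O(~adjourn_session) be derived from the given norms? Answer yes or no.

No

Premise 9 is O(seal_license → ~adjourn_session), but O(seal_license) is not derivable from the premises, so it does not yield O(~adjourn_session).
No other premise forces O(~adjourn_session). An ideal world satisfying every premise can still have ~adjourn_session false, so O(~adjourn_session) is not derivable.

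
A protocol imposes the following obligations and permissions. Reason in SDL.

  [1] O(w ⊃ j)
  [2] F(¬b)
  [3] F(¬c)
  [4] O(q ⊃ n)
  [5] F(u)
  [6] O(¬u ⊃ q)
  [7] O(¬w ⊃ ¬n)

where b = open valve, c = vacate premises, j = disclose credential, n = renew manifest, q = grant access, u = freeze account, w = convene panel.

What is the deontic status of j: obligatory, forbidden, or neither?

Obligatory

F(u) at premise 5 means O(¬u).
From O(¬u) and premise 6, O(¬u ⊃ q), we obtain O(q).
Premise 4 is O(q ⊃ n); since O(q), deontic closure gives O(n).
The contrapositive of premise 7 (O(¬w ⊃ ¬n)) is O(n ⊃ w), and O(n) is already established, so O(w).
Premise 1 is O(w ⊃ j); since O(w), deontic closure gives O(j).
Premises 2, 3 do not contribute to this derivation.
Hence j is obligatory.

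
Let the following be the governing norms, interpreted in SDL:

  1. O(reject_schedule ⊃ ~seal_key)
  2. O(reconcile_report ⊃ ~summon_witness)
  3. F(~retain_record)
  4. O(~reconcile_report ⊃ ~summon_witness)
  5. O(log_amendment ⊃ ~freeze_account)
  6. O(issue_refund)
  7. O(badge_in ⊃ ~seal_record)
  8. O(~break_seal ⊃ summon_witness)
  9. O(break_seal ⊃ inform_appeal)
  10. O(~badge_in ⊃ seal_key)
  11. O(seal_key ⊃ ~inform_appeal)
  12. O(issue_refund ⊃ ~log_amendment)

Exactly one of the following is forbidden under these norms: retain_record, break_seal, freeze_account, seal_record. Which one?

seal_record

By case analysis on reconcile_report: premise 2 gives O(reconcile_report ⊃ ~summon_witness) and premise 4 gives O(~reconcile_report ⊃ ~summon_witness), so O(~summon_witness) either way.
The contrapositive of premise 8 (O(~break_seal ⊃ summon_witness)) is O(~summon_witness ⊃ break_seal), and O(~summon_witness) is already established, so O(break_seal).
Premise 9 is O(break_seal ⊃ inform_appeal); since O(break_seal), deontic closure gives O(inform_appeal).
Premise 11, O(seal_key ⊃ ~inform_appeal), contraposes to O(inform_appeal ⊃ ~seal_key); with O(inform_appeal) we get O(~seal_key).
Premise 10 is O(~badge_in ⊃ seal_key); contrapositively O(~seal_key ⊃ badge_in). Since O(~seal_key) holds, K gives O(badge_in).
With premise 7, O(badge_in ⊃ ~seal_record), the K-axiom yields O(~seal_record).
So O(~seal_record) holds, i.e. seal_record is forbidden. None of the other listed options is forbidden under the premises.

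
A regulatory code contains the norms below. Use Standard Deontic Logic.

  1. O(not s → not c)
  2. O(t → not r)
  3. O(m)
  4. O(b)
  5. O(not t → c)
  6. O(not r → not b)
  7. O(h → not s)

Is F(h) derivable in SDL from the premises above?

Premise 4 gives O(b).
The contrapositive of premise 6 (O(not r → not b)) is O(b → r), and O(b) is already established, so O(r).
The contrapositive of premise 2 (O(t → not r)) is O(r → not t), and O(r) is already established, so O(not t).
With premise 5, O(not t → c), the K-axiom yields O(c).
Premise 1 is O(not s → not c); contrapositively O(c → s). Since O(c) holds, K gives O(s).
The contrapositive of premise 7 (O(h → not s)) is O(s → not h), and O(s) is already established, so O(not h).
Premise 3 does not contribute to this derivation.
So O(not h) holds, i.e. F(h). The claim follows.

Yes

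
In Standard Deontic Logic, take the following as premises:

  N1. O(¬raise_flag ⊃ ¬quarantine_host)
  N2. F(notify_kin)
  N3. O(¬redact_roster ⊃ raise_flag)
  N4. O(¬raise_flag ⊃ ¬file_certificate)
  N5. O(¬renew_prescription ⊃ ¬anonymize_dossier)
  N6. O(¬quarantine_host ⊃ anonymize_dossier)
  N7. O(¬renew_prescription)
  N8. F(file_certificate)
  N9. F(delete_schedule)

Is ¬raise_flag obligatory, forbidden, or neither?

Premise 7 gives O(¬renew_prescription).
From O(¬renew_prescription) and premise 5, O(¬renew_prescription ⊃ ¬anonymize_dossier), we obtain O(¬anonymize_dossier).
The contrapositive of premise 6 (O(¬quarantine_host ⊃ anonymize_dossier)) is O(¬anonymize_dossier ⊃ quarantine_host), and O(¬anonymize_dossier) is already established, so O(quarantine_host).
Premise 1, O(¬raise_flag ⊃ ¬quarantine_host), contraposes to O(quarantine_host ⊃ raise_flag); with O(quarantine_host) we get O(raise_flag).
Premises 2, 3, 4, 8, 9 do not contribute to this derivation.
Thus O(raise_flag), which is F(¬raise_flag): ¬raise_flag is forbidden.

Forbidden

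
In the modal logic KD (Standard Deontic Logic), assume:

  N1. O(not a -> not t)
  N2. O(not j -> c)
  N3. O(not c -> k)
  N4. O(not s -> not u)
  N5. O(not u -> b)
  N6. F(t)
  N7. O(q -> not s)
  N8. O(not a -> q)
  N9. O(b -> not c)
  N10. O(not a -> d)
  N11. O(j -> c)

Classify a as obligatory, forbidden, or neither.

Obligatory

Premises 2 and 11 cover both cases: O(not j -> c) and O(j -> c). Since not j ∨ j is a tautology, O(c) follows.
Premise 9 is O(b -> not c); contrapositively O(c -> not b). Since O(c) holds, K gives O(not b).
Premise 5, O(not u -> b), contraposes to O(not b -> u); with O(not b) we get O(u).
The contrapositive of premise 4 (O(not s -> not u)) is O(u -> s), and O(u) is already established, so O(s).
The contrapositive of premise 7 (O(q -> not s)) is O(s -> not q), and O(s) is already established, so O(not q).
The contrapositive of premise 8 (O(not a -> q)) is O(not q -> a), and O(not q) is already established, so O(a).
Premises 1, 3, 6, 10 do not contribute to this derivation.
Hence a is obligatory.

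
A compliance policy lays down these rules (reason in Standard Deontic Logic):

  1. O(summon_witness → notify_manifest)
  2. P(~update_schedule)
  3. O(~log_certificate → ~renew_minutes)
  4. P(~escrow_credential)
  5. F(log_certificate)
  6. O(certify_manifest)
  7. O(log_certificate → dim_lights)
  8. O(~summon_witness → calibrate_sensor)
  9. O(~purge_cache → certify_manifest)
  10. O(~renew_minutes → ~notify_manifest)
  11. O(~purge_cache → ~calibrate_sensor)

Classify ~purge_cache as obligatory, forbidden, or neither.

Premise 5, F(log_certificate), is equivalent to O(~log_certificate).
Applying K to premise 3 (O(~log_certificate → ~renew_minutes)) and O(~log_certificate) yields O(~renew_minutes).
From O(~renew_minutes) and premise 10, O(~renew_minutes → ~notify_manifest), we obtain O(~notify_manifest).
The contrapositive of premise 1 (O(summon_witness → notify_manifest)) is O(~notify_manifest → ~summon_witness), and O(~notify_manifest) is already established, so O(~summon_witness).
With premise 8, O(~summon_witness → calibrate_sensor), the K-axiom yields O(calibrate_sensor).
Premise 11, O(~purge_cache → ~calibrate_sensor), contraposes to O(calibrate_sensor → purge_cache); with O(calibrate_sensor) we get O(purge_cache).
Premises 2, 4, 6, 7, 9 do not contribute to this derivation.
Thus O(purge_cache), which is F(~purge_cache): ~purge_cache is forbidden.

Forbidden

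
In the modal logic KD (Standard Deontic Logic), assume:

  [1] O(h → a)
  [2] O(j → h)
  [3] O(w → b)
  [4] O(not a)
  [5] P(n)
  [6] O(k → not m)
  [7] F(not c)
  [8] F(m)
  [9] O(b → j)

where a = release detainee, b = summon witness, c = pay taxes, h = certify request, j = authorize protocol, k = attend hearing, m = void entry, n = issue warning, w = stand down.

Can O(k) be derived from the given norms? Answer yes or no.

No

Premise 6 is O(k → not m); even if O(not m) held, inferring O(k) would be affirming the consequent — invalid.
No other premise forces O(k). An ideal world satisfying every premise can still have k false, so O(k) is not derivable.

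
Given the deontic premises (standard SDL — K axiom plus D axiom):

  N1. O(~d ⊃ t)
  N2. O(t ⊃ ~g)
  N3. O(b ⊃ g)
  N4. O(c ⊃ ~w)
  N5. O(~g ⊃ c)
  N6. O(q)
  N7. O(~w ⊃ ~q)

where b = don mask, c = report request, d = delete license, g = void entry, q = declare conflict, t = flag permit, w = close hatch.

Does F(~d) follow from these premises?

Premise 6 states O(q) outright.
Premise 7, O(~w ⊃ ~q), contraposes to O(q ⊃ w); with O(q) we get O(w).
The contrapositive of premise 4 (O(c ⊃ ~w)) is O(w ⊃ ~c), and O(w) is already established, so O(~c).
Premise 5 is O(~g ⊃ c); contrapositively O(~c ⊃ g). Since O(~c) holds, K gives O(g).
Premise 2 is O(t ⊃ ~g); contrapositively O(g ⊃ ~t). Since O(g) holds, K gives O(~t).
The contrapositive of premise 1 (O(~d ⊃ t)) is O(~t ⊃ d), and O(~t) is already established, so O(d).
Premise 3 does not contribute to this derivation.
So O(d) holds, i.e. F(~d). The claim follows.

Yes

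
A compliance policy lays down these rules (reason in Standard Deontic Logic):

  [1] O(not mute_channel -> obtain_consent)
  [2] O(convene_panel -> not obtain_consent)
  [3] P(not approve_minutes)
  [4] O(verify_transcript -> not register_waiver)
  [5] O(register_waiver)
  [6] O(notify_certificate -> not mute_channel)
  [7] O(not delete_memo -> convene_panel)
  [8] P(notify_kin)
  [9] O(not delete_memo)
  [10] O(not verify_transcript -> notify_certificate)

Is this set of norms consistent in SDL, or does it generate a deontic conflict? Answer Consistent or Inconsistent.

Inconsistent

Premise 5 gives O(register_waiver).
Premise 4, O(verify_transcript -> not register_waiver), contraposes to O(register_waiver -> not verify_transcript); with O(register_waiver) we get O(not verify_transcript).
Premise 10 is O(not verify_transcript -> notify_certificate); since O(not verify_transcript), deontic closure gives O(notify_certificate).
Applying K to premise 6 (O(notify_certificate -> not mute_channel)) and O(notify_certificate) yields O(not mute_channel).
Applying K to premise 1 (O(not mute_channel -> obtain_consent)) and O(not mute_channel) yields O(obtain_consent).
Premise 2, O(convene_panel -> not obtain_consent), contraposes to O(obtain_consent -> not convene_panel); with O(obtain_consent) we get O(not convene_panel).
Premise 7 is O(not delete_memo -> convene_panel); contrapositively O(not convene_panel -> delete_memo). Since O(not convene_panel) holds, K gives O(delete_memo).
However, premise 9 gives O(not delete_memo).
We now have both O(delete_memo) and O(not delete_memo) — delete_memo is simultaneously obligatory and forbidden, violating the D-axiom.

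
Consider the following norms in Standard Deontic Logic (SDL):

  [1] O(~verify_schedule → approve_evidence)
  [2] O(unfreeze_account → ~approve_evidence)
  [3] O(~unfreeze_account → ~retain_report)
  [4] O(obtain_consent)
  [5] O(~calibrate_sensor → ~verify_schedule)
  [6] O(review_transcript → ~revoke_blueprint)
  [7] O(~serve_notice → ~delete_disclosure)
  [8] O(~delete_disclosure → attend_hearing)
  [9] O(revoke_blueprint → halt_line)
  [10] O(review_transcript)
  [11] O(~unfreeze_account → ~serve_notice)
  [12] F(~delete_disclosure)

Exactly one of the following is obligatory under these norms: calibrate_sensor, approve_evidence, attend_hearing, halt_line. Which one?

calibrate_sensor

F(~delete_disclosure) at premise 12 means O(delete_disclosure).
Premise 7, O(~serve_notice → ~delete_disclosure), contraposes to O(delete_disclosure → serve_notice); with O(delete_disclosure) we get O(serve_notice).
Premise 11, O(~unfreeze_account → ~serve_notice), contraposes to O(serve_notice → unfreeze_account); with O(serve_notice) we get O(unfreeze_account).
Applying K to premise 2 (O(unfreeze_account → ~approve_evidence)) and O(unfreeze_account) yields O(~approve_evidence).
The contrapositive of premise 1 (O(~verify_schedule → approve_evidence)) is O(~approve_evidence → verify_schedule), and O(~approve_evidence) is already established, so O(verify_schedule).
Premise 5 is O(~calibrate_sensor → ~verify_schedule); contrapositively O(verify_schedule → calibrate_sensor). Since O(verify_schedule) holds, K gives O(calibrate_sensor).
So O(calibrate_sensor) holds — calibrate_sensor is obligatory. None of the other listed options is made obligatory by any chain of premises.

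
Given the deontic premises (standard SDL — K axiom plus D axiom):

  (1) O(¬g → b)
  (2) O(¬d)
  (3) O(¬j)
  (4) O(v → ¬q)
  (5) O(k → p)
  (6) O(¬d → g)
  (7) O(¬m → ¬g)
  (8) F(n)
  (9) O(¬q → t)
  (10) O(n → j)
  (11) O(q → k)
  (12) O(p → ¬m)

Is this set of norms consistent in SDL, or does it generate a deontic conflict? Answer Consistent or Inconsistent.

Premise 10 is O(n → j), but O(n) is not derivable from the premises, so it does not yield O(j).
So O(j) is not derivable, and the apparent clash with O(¬j) does not arise.
A world satisfying every obligation exists (e.g. b=false, d=false, g=true, j=false, k=false, m=true, n=false, p=false, q=false, t=true, v=false); no atom is both obligatory and forbidden, so the set is consistent.

Consistent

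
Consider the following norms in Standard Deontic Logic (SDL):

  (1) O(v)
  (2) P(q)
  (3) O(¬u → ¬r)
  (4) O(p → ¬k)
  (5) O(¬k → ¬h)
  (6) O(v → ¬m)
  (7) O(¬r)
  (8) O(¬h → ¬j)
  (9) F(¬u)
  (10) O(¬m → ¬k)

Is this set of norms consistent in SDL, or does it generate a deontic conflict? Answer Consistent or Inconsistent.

Premise 3 is O(¬u → ¬r); even if O(¬r) held, inferring O(¬u) would be affirming the consequent — invalid.
So O(¬u) is not derivable, and the apparent clash with O(u) does not arise.
A world satisfying every obligation exists (e.g. h=false, j=false, k=false, m=false, p=false, q=false, r=false, u=true, v=true); no atom is both obligatory and forbidden, so the set is consistent.

Consistent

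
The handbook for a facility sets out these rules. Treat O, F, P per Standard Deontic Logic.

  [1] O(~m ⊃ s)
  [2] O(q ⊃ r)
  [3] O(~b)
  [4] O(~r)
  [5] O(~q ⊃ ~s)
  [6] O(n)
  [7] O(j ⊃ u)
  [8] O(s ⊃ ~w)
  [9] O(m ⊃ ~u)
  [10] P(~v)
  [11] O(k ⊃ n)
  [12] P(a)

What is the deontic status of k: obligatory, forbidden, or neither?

Neither

Premise 11 is O(k ⊃ n); even if O(n) held, inferring O(k) would be affirming the consequent — invalid.
No premise or chain of K-axiom applications forces O(k), and none forces O(~k). So k is neither obligatory nor forbidden under these norms.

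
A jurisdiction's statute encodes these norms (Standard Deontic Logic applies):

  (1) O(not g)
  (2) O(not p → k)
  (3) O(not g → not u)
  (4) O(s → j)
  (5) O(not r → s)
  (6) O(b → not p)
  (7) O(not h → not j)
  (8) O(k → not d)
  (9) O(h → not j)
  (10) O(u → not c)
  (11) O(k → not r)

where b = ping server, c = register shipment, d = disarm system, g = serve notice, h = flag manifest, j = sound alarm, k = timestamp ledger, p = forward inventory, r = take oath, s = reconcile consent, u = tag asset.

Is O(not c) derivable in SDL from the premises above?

No

Premise 10 is O(u → not c), but O(u) is not derivable from the premises, so it does not yield O(not c).
No other premise forces O(not c). An ideal world satisfying every premise can still have not c false, so O(not c) is not derivable.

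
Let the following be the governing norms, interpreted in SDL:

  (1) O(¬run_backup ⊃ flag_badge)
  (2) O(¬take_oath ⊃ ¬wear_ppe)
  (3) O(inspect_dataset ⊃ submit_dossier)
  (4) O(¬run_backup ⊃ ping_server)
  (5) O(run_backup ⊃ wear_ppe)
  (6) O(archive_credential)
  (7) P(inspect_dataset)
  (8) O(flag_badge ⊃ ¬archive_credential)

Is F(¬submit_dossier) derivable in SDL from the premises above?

No

Premise 3 is O(inspect_dataset ⊃ submit_dossier), but O(inspect_dataset) is not derivable from the premises (the permission P(inspect_dataset) asserts only ¬O(¬inspect_dataset), not O(inspect_dataset)), so it does not yield O(submit_dossier).
No other premise forces O(submit_dossier). An ideal world satisfying every premise can still have ¬submit_dossier true, so F(¬submit_dossier) is not derivable.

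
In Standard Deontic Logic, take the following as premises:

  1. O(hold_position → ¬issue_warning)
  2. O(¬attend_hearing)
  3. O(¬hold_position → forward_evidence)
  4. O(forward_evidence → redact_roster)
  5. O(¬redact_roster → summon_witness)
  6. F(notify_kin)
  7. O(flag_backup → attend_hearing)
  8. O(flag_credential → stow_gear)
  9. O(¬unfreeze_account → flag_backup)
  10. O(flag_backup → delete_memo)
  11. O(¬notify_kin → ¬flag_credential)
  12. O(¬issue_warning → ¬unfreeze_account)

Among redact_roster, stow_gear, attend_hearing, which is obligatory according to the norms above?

redact_roster

Premise 2 gives O(¬attend_hearing).
The contrapositive of premise 7 (O(flag_backup → attend_hearing)) is O(¬attend_hearing → ¬flag_backup), and O(¬attend_hearing) is already established, so O(¬flag_backup).
Premise 9 is O(¬unfreeze_account → flag_backup); contrapositively O(¬flag_backup → unfreeze_account). Since O(¬flag_backup) holds, K gives O(unfreeze_account).
Premise 12, O(¬issue_warning → ¬unfreeze_account), contraposes to O(unfreeze_account → issue_warning); with O(unfreeze_account) we get O(issue_warning).
The contrapositive of premise 1 (O(hold_position → ¬issue_warning)) is O(issue_warning → ¬hold_position), and O(issue_warning) is already established, so O(¬hold_position).
Applying K to premise 3 (O(¬hold_position → forward_evidence)) and O(¬hold_position) yields O(forward_evidence).
With premise 4, O(forward_evidence → redact_roster), the K-axiom yields O(redact_roster).
So O(redact_roster) holds — redact_roster is obligatory. None of the other listed options is made obligatory by any chain of premises.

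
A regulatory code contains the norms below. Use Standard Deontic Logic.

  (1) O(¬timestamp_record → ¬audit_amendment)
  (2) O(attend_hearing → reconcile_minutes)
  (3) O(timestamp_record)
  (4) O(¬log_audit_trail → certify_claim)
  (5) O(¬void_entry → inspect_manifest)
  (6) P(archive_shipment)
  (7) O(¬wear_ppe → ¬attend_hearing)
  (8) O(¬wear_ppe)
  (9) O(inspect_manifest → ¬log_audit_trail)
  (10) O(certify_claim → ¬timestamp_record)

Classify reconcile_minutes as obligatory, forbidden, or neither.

Neither

Premise 2 is O(attend_hearing → reconcile_minutes), but O(attend_hearing) is not derivable from the premises, so it does not yield O(reconcile_minutes).
No premise or chain of K-axiom applications forces O(reconcile_minutes), and none forces O(¬reconcile_minutes). So reconcile_minutes is neither obligatory nor forbidden under these norms.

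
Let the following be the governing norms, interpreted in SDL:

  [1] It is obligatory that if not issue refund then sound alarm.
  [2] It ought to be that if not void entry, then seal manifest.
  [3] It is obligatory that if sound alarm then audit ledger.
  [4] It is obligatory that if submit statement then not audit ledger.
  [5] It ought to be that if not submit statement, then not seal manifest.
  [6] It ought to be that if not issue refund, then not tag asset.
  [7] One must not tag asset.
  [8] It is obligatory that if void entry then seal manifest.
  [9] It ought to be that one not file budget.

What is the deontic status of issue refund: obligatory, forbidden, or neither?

By case analysis on void_entry: premise 8 gives O(void_entry → seal_manifest) and premise 2 gives O(¬void_entry → seal_manifest), so O(seal_manifest) either way.
The contrapositive of premise 5 (O(¬submit_statement → ¬seal_manifest)) is O(seal_manifest → submit_statement), and O(seal_manifest) is already established, so O(submit_statement).
Premise 4 is O(submit_statement → ¬audit_ledger); since O(submit_statement), deontic closure gives O(¬audit_ledger).
The contrapositive of premise 3 (O(sound_alarm → audit_ledger)) is O(¬audit_ledger → ¬sound_alarm), and O(¬audit_ledger) is already established, so O(¬sound_alarm).
Premise 1, O(¬issue_refund → sound_alarm), contraposes to O(¬sound_alarm → issue_refund); with O(¬sound_alarm) we get O(issue_refund).
Premises 6, 7, 9 do not contribute to this derivation.
Hence issue_refund is obligatory.

Obligatory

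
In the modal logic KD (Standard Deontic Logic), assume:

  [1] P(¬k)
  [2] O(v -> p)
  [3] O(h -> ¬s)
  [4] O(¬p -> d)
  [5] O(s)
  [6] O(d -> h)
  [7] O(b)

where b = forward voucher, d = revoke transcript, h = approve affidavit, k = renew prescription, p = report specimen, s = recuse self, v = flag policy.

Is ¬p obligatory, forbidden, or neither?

Forbidden

From premise 5 we have O(s).
The contrapositive of premise 3 (O(h -> ¬s)) is O(s -> ¬h), and O(s) is already established, so O(¬h).
Premise 6 is O(d -> h); contrapositively O(¬h -> ¬d). Since O(¬h) holds, K gives O(¬d).
The contrapositive of premise 4 (O(¬p -> d)) is O(¬d -> p), and O(¬d) is already established, so O(p).
Premises 1, 2, 7 do not contribute to this derivation.
Thus O(p), which is F(¬p): ¬p is forbidden.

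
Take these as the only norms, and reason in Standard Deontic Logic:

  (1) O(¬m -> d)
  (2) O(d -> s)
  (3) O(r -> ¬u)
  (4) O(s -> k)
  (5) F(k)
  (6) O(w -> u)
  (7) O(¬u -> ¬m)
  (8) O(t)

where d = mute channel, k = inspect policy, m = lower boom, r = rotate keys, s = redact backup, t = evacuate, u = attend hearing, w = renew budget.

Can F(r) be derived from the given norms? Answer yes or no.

F(k) at premise 5 means O(¬k).
The contrapositive of premise 4 (O(s -> k)) is O(¬k -> ¬s), and O(¬k) is already established, so O(¬s).
The contrapositive of premise 2 (O(d -> s)) is O(¬s -> ¬d), and O(¬s) is already established, so O(¬d).
Premise 1 is O(¬m -> d); contrapositively O(¬d -> m). Since O(¬d) holds, K gives O(m).
The contrapositive of premise 7 (O(¬u -> ¬m)) is O(m -> u), and O(m) is already established, so O(u).
The contrapositive of premise 3 (O(r -> ¬u)) is O(u -> ¬r), and O(u) is already established, so O(¬r).
Premises 6, 8 do not contribute to this derivation.
So O(¬r) holds, i.e. F(r). The claim follows.

Yes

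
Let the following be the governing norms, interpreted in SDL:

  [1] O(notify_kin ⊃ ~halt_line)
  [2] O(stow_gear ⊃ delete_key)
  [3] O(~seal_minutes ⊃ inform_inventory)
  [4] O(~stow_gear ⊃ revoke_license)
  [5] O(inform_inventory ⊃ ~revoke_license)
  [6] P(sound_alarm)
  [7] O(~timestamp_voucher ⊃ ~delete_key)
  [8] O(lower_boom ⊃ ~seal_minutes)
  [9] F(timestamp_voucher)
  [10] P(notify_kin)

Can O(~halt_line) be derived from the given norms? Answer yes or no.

Premise 1 is O(notify_kin ⊃ ~halt_line), but O(notify_kin) is not derivable from the premises (the permission P(notify_kin) asserts only ~O(~notify_kin), not O(notify_kin)), so it does not yield O(~halt_line).
No other premise forces O(~halt_line). An ideal world satisfying every premise can still have ~halt_line false, so O(~halt_line) is not derivable.

No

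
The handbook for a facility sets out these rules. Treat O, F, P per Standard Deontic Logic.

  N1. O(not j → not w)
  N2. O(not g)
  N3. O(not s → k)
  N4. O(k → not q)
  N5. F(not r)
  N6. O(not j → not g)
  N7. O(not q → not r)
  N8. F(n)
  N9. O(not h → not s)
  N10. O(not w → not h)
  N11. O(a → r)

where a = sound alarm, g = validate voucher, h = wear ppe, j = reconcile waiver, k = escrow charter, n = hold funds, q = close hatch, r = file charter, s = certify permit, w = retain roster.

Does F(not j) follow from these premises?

Yes

F(not r) at premise 5 means O(r).
Premise 7, O(not q → not r), contraposes to O(r → q); with O(r) we get O(q).
The contrapositive of premise 4 (O(k → not q)) is O(q → not k), and O(q) is already established, so O(not k).
Premise 3 is O(not s → k); contrapositively O(not k → s). Since O(not k) holds, K gives O(s).
Premise 9, O(not h → not s), contraposes to O(s → h); with O(s) we get O(h).
The contrapositive of premise 10 (O(not w → not h)) is O(h → w), and O(h) is already established, so O(w).
The contrapositive of premise 1 (O(not j → not w)) is O(w → j), and O(w) is already established, so O(j).
Premises 2, 6, 8, 11 do not contribute to this derivation.
So O(j) holds, i.e. F(not j). The claim follows.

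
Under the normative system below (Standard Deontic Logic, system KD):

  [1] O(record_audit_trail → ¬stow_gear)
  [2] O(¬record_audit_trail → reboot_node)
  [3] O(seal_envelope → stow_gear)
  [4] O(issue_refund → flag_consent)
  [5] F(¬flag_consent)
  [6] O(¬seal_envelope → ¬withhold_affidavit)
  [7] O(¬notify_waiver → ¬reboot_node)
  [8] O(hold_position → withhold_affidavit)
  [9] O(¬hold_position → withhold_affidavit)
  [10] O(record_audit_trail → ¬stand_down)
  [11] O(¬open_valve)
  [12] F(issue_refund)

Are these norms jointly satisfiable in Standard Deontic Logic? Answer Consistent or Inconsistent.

Premise 4 is O(issue_refund → flag_consent); even if O(flag_consent) held, inferring O(issue_refund) would be affirming the consequent — invalid.
So O(issue_refund) is not derivable, and the apparent clash with O(¬issue_refund) does not arise.
A world satisfying every obligation exists (e.g. flag_consent=true, hold_position=false, issue_refund=false, notify_waiver=true, open_valve=false, reboot_node=true, record_audit_trail=false, seal_envelope=true, stand_down=false, stow_gear=true, withhold_affidavit=true); no atom is both obligatory and forbidden, so the set is consistent.

Consistent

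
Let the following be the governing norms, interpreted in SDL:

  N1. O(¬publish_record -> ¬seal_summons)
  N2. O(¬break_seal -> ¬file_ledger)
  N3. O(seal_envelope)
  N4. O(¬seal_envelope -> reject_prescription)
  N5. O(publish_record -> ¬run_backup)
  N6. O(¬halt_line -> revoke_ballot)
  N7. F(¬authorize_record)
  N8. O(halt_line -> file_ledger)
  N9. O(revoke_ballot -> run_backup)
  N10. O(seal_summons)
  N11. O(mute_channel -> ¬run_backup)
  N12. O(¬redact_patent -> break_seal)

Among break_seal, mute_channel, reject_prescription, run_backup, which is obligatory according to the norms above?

break_seal

From premise 10 we have O(seal_summons).
Premise 1 is O(¬publish_record -> ¬seal_summons); contrapositively O(seal_summons -> publish_record). Since O(seal_summons) holds, K gives O(publish_record).
From O(publish_record) and premise 5, O(publish_record -> ¬run_backup), we obtain O(¬run_backup).
Premise 9 is O(revoke_ballot -> run_backup); contrapositively O(¬run_backup -> ¬revoke_ballot). Since O(¬run_backup) holds, K gives O(¬revoke_ballot).
Premise 6, O(¬halt_line -> revoke_ballot), contraposes to O(¬revoke_ballot -> halt_line); with O(¬revoke_ballot) we get O(halt_line).
Premise 8 is O(halt_line -> file_ledger); since O(halt_line), deontic closure gives O(file_ledger).
Premise 2, O(¬break_seal -> ¬file_ledger), contraposes to O(file_ledger -> break_seal); with O(file_ledger) we get O(break_seal).
So O(break_seal) holds — break_seal is obligatory. None of the other listed options is made obligatory by any chain of premises.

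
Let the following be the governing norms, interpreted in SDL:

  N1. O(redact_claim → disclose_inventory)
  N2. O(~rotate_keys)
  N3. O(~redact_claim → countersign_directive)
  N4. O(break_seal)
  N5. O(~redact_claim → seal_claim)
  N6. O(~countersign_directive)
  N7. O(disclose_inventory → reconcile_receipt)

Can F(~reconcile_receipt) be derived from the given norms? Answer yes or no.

Yes

From premise 6 we have O(~countersign_directive).
The contrapositive of premise 3 (O(~redact_claim → countersign_directive)) is O(~countersign_directive → redact_claim), and O(~countersign_directive) is already established, so O(redact_claim).
Premise 1 is O(redact_claim → disclose_inventory); since O(redact_claim), deontic closure gives O(disclose_inventory).
Applying K to premise 7 (O(disclose_inventory → reconcile_receipt)) and O(disclose_inventory) yields O(reconcile_receipt).
Premises 2, 4, 5 do not contribute to this derivation.
So O(reconcile_receipt) holds, i.e. F(~reconcile_receipt). The claim follows.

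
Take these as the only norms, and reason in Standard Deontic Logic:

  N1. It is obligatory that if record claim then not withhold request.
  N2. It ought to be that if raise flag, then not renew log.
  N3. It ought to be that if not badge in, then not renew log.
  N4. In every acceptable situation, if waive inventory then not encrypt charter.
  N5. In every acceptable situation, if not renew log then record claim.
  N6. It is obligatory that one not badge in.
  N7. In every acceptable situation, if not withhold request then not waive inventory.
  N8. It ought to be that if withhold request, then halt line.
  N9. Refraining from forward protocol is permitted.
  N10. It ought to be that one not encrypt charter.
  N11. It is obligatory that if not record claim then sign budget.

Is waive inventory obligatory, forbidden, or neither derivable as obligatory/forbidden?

Forbidden

From premise 6 we have O(¬badge_in).
From O(¬badge_in) and premise 3, O(¬badge_in → ¬renew_log), we obtain O(¬renew_log).
From O(¬renew_log) and premise 5, O(¬renew_log → record_claim), we obtain O(record_claim).
Premise 1 is O(record_claim → ¬withhold_request); since O(record_claim), deontic closure gives O(¬withhold_request).
Applying K to premise 7 (O(¬withhold_request → ¬waive_inventory)) and O(¬withhold_request) yields O(¬waive_inventory).
Premises 2, 4, 8, 9, 10, 11 do not contribute to this derivation.
Thus O(¬waive_inventory), which is F(waive_inventory): waive_inventory is forbidden.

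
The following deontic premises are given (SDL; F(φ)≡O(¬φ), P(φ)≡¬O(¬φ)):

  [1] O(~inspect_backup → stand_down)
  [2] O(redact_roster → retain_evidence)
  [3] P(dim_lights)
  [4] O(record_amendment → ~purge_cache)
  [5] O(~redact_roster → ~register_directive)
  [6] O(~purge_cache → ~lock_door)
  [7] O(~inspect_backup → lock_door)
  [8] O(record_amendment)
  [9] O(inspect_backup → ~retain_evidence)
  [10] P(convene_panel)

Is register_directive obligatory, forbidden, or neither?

Forbidden

Premise 8 gives O(record_amendment).
Applying K to premise 4 (O(record_amendment → ~purge_cache)) and O(record_amendment) yields O(~purge_cache).
From O(~purge_cache) and premise 6, O(~purge_cache → ~lock_door), we obtain O(~lock_door).
The contrapositive of premise 7 (O(~inspect_backup → lock_door)) is O(~lock_door → inspect_backup), and O(~lock_door) is already established, so O(inspect_backup).
From O(inspect_backup) and premise 9, O(inspect_backup → ~retain_evidence), we obtain O(~retain_evidence).
Premise 2 is O(redact_roster → retain_evidence); contrapositively O(~retain_evidence → ~redact_roster). Since O(~retain_evidence) holds, K gives O(~redact_roster).
Premise 5 is O(~redact_roster → ~register_directive); since O(~redact_roster), deontic closure gives O(~register_directive).
Premises 1, 3, 10 do not contribute to this derivation.
Thus O(~register_directive), which is F(register_directive): register_directive is forbidden.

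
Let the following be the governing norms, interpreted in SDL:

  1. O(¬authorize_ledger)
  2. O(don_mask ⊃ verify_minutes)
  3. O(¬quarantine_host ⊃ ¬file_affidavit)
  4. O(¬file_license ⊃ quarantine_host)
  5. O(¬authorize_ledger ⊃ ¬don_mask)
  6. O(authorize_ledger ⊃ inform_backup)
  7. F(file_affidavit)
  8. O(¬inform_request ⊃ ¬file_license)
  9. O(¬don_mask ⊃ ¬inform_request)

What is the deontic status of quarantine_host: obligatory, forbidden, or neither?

From premise 1 we have O(¬authorize_ledger).
Premise 5 is O(¬authorize_ledger ⊃ ¬don_mask); since O(¬authorize_ledger), deontic closure gives O(¬don_mask).
Premise 9 is O(¬don_mask ⊃ ¬inform_request); since O(¬don_mask), deontic closure gives O(¬inform_request).
From O(¬inform_request) and premise 8, O(¬inform_request ⊃ ¬file_license), we obtain O(¬file_license).
With premise 4, O(¬file_license ⊃ quarantine_host), the K-axiom yields O(quarantine_host).
Premises 2, 3, 6, 7 do not contribute to this derivation.
Hence quarantine_host is obligatory.

Obligatory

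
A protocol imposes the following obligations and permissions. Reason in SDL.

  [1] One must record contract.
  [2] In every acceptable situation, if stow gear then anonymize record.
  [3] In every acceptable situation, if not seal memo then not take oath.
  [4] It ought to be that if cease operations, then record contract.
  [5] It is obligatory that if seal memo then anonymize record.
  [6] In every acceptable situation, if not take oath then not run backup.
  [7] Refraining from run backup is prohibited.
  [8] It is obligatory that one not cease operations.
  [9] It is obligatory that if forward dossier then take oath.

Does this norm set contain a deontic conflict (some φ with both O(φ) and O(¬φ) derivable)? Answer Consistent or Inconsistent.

Premise 4 is O(cease_operations → record_contract); even if O(record_contract) held, inferring O(cease_operations) would be affirming the consequent — invalid.
So O(cease_operations) is not derivable, and the apparent clash with O(¬cease_operations) does not arise.
A world satisfying every obligation exists (e.g. anonymize_record=true, cease_operations=false, forward_dossier=false, record_contract=true, run_backup=true, seal_memo=true, stow_gear=false, take_oath=true); no atom is both obligatory and forbidden, so the set is consistent.

Consistent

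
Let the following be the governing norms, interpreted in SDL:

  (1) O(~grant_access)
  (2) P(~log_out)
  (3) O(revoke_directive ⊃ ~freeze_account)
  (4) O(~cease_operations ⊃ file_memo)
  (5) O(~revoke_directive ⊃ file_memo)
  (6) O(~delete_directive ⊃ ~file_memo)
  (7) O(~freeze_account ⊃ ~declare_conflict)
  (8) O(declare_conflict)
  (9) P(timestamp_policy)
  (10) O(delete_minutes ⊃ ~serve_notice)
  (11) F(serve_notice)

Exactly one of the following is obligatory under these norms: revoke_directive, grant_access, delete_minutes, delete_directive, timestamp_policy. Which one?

delete_directive

From premise 8 we have O(declare_conflict).
Premise 7 is O(~freeze_account ⊃ ~declare_conflict); contrapositively O(declare_conflict ⊃ freeze_account). Since O(declare_conflict) holds, K gives O(freeze_account).
Premise 3, O(revoke_directive ⊃ ~freeze_account), contraposes to O(freeze_account ⊃ ~revoke_directive); with O(freeze_account) we get O(~revoke_directive).
With premise 5, O(~revoke_directive ⊃ file_memo), the K-axiom yields O(file_memo).
The contrapositive of premise 6 (O(~delete_directive ⊃ ~file_memo)) is O(file_memo ⊃ delete_directive), and O(file_memo) is already established, so O(delete_directive).
So O(delete_directive) holds — delete_directive is obligatory. None of the other listed options is made obligatory by any chain of premises.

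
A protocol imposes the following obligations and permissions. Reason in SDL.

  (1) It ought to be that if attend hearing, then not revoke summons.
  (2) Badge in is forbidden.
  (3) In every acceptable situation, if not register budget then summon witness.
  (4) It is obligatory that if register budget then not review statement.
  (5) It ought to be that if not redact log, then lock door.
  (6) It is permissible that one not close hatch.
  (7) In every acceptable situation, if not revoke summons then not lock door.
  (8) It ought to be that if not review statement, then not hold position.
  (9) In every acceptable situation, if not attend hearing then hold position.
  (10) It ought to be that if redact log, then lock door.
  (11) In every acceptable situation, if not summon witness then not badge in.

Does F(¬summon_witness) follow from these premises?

Premises 10 and 5 are O(redact_log → lock_door) and O(¬redact_log → lock_door); every ideal world satisfies redact_log or ¬redact_log, so in either case lock_door holds — hence O(lock_door).
The contrapositive of premise 7 (O(¬revoke_summons → ¬lock_door)) is O(lock_door → revoke_summons), and O(lock_door) is already established, so O(revoke_summons).
The contrapositive of premise 1 (O(attend_hearing → ¬revoke_summons)) is O(revoke_summons → ¬attend_hearing), and O(revoke_summons) is already established, so O(¬attend_hearing).
Premise 9 is O(¬attend_hearing → hold_position); since O(¬attend_hearing), deontic closure gives O(hold_position).
Premise 8, O(¬review_statement → ¬hold_position), contraposes to O(hold_position → review_statement); with O(hold_position) we get O(review_statement).
Premise 4 is O(register_budget → ¬review_statement); contrapositively O(review_statement → ¬register_budget). Since O(review_statement) holds, K gives O(¬register_budget).
Premise 3 is O(¬register_budget → summon_witness); since O(¬register_budget), deontic closure gives O(summon_witness).
Premises 2, 6, 11 do not contribute to this derivation.
So O(summon_witness) holds, i.e. F(¬summon_witness). The claim follows.

Yes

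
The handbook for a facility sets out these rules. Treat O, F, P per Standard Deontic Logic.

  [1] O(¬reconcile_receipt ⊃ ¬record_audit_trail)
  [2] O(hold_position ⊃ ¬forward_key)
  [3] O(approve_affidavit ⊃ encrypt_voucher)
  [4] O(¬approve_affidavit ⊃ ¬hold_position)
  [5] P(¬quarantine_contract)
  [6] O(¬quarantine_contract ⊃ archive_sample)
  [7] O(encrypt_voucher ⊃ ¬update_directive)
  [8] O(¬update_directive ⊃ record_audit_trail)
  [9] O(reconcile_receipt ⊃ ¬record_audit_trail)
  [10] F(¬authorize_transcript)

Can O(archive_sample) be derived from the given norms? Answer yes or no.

No

Premise 6 is O(¬quarantine_contract ⊃ archive_sample), but O(¬quarantine_contract) is not derivable from the premises (the permission P(¬quarantine_contract) asserts only ¬O(quarantine_contract), not O(¬quarantine_contract)), so it does not yield O(archive_sample).
No other premise forces O(archive_sample). An ideal world satisfying every premise can still have archive_sample false, so O(archive_sample) is not derivable.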